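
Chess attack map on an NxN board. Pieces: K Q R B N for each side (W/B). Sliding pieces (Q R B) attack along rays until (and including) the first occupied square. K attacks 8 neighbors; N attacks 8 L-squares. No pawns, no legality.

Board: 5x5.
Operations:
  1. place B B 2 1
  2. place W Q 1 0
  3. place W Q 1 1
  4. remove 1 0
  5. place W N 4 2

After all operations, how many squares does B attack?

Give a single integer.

Op 1: place BB@(2,1)
Op 2: place WQ@(1,0)
Op 3: place WQ@(1,1)
Op 4: remove (1,0)
Op 5: place WN@(4,2)
Per-piece attacks for B:
  BB@(2,1): attacks (3,2) (4,3) (3,0) (1,2) (0,3) (1,0)
Union (6 distinct): (0,3) (1,0) (1,2) (3,0) (3,2) (4,3)

Answer: 6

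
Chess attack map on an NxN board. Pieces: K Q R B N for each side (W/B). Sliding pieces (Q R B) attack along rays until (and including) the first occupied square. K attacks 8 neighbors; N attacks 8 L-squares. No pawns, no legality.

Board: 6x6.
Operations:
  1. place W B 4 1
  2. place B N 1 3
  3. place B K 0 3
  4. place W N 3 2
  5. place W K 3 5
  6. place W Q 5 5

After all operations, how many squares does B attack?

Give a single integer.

Answer: 11

Derivation:
Op 1: place WB@(4,1)
Op 2: place BN@(1,3)
Op 3: place BK@(0,3)
Op 4: place WN@(3,2)
Op 5: place WK@(3,5)
Op 6: place WQ@(5,5)
Per-piece attacks for B:
  BK@(0,3): attacks (0,4) (0,2) (1,3) (1,4) (1,2)
  BN@(1,3): attacks (2,5) (3,4) (0,5) (2,1) (3,2) (0,1)
Union (11 distinct): (0,1) (0,2) (0,4) (0,5) (1,2) (1,3) (1,4) (2,1) (2,5) (3,2) (3,4)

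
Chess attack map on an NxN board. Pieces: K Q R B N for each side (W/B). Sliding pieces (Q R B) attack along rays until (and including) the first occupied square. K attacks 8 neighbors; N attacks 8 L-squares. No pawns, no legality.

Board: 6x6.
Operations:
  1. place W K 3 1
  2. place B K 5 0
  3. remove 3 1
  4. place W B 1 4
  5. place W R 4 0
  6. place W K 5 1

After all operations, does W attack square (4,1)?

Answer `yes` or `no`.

Answer: yes

Derivation:
Op 1: place WK@(3,1)
Op 2: place BK@(5,0)
Op 3: remove (3,1)
Op 4: place WB@(1,4)
Op 5: place WR@(4,0)
Op 6: place WK@(5,1)
Per-piece attacks for W:
  WB@(1,4): attacks (2,5) (2,3) (3,2) (4,1) (5,0) (0,5) (0,3) [ray(1,-1) blocked at (5,0)]
  WR@(4,0): attacks (4,1) (4,2) (4,3) (4,4) (4,5) (5,0) (3,0) (2,0) (1,0) (0,0) [ray(1,0) blocked at (5,0)]
  WK@(5,1): attacks (5,2) (5,0) (4,1) (4,2) (4,0)
W attacks (4,1): yes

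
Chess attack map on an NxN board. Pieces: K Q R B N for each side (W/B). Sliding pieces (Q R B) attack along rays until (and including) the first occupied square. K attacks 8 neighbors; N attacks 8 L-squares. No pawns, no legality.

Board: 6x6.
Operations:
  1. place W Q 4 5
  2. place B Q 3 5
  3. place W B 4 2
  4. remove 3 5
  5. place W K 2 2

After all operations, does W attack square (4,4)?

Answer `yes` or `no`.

Answer: yes

Derivation:
Op 1: place WQ@(4,5)
Op 2: place BQ@(3,5)
Op 3: place WB@(4,2)
Op 4: remove (3,5)
Op 5: place WK@(2,2)
Per-piece attacks for W:
  WK@(2,2): attacks (2,3) (2,1) (3,2) (1,2) (3,3) (3,1) (1,3) (1,1)
  WB@(4,2): attacks (5,3) (5,1) (3,3) (2,4) (1,5) (3,1) (2,0)
  WQ@(4,5): attacks (4,4) (4,3) (4,2) (5,5) (3,5) (2,5) (1,5) (0,5) (5,4) (3,4) (2,3) (1,2) (0,1) [ray(0,-1) blocked at (4,2)]
W attacks (4,4): yes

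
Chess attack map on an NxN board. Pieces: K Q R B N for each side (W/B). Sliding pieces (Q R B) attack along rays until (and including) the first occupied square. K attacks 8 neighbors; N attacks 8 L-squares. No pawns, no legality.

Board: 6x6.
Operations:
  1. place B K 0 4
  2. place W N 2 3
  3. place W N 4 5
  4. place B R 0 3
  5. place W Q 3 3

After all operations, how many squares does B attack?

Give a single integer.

Answer: 10

Derivation:
Op 1: place BK@(0,4)
Op 2: place WN@(2,3)
Op 3: place WN@(4,5)
Op 4: place BR@(0,3)
Op 5: place WQ@(3,3)
Per-piece attacks for B:
  BR@(0,3): attacks (0,4) (0,2) (0,1) (0,0) (1,3) (2,3) [ray(0,1) blocked at (0,4); ray(1,0) blocked at (2,3)]
  BK@(0,4): attacks (0,5) (0,3) (1,4) (1,5) (1,3)
Union (10 distinct): (0,0) (0,1) (0,2) (0,3) (0,4) (0,5) (1,3) (1,4) (1,5) (2,3)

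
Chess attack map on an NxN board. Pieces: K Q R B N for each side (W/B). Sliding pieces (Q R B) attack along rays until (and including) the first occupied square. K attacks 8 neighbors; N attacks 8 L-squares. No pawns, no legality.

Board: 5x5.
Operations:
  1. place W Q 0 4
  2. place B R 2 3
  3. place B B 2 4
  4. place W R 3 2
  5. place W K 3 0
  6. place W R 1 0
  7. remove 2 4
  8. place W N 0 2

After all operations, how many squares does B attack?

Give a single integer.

Op 1: place WQ@(0,4)
Op 2: place BR@(2,3)
Op 3: place BB@(2,4)
Op 4: place WR@(3,2)
Op 5: place WK@(3,0)
Op 6: place WR@(1,0)
Op 7: remove (2,4)
Op 8: place WN@(0,2)
Per-piece attacks for B:
  BR@(2,3): attacks (2,4) (2,2) (2,1) (2,0) (3,3) (4,3) (1,3) (0,3)
Union (8 distinct): (0,3) (1,3) (2,0) (2,1) (2,2) (2,4) (3,3) (4,3)

Answer: 8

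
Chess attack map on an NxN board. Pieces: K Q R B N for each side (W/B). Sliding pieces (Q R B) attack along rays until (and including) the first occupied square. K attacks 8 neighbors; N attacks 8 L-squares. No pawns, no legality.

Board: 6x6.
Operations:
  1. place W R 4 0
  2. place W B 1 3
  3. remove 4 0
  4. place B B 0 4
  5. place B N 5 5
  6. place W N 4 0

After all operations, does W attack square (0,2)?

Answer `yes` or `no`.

Answer: yes

Derivation:
Op 1: place WR@(4,0)
Op 2: place WB@(1,3)
Op 3: remove (4,0)
Op 4: place BB@(0,4)
Op 5: place BN@(5,5)
Op 6: place WN@(4,0)
Per-piece attacks for W:
  WB@(1,3): attacks (2,4) (3,5) (2,2) (3,1) (4,0) (0,4) (0,2) [ray(1,-1) blocked at (4,0); ray(-1,1) blocked at (0,4)]
  WN@(4,0): attacks (5,2) (3,2) (2,1)
W attacks (0,2): yes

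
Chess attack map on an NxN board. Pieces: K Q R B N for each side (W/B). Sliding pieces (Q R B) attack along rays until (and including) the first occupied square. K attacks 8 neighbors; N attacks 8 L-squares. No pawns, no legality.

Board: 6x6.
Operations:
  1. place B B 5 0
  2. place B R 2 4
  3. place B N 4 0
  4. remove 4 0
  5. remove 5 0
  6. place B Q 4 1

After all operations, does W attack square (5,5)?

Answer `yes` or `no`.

Answer: no

Derivation:
Op 1: place BB@(5,0)
Op 2: place BR@(2,4)
Op 3: place BN@(4,0)
Op 4: remove (4,0)
Op 5: remove (5,0)
Op 6: place BQ@(4,1)
Per-piece attacks for W:
W attacks (5,5): no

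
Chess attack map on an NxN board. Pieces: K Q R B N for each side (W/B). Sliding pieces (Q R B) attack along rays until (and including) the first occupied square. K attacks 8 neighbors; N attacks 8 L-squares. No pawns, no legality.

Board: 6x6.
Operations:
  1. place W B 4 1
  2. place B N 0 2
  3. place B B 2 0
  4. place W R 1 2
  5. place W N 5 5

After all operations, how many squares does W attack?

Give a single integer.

Op 1: place WB@(4,1)
Op 2: place BN@(0,2)
Op 3: place BB@(2,0)
Op 4: place WR@(1,2)
Op 5: place WN@(5,5)
Per-piece attacks for W:
  WR@(1,2): attacks (1,3) (1,4) (1,5) (1,1) (1,0) (2,2) (3,2) (4,2) (5,2) (0,2) [ray(-1,0) blocked at (0,2)]
  WB@(4,1): attacks (5,2) (5,0) (3,2) (2,3) (1,4) (0,5) (3,0)
  WN@(5,5): attacks (4,3) (3,4)
Union (16 distinct): (0,2) (0,5) (1,0) (1,1) (1,3) (1,4) (1,5) (2,2) (2,3) (3,0) (3,2) (3,4) (4,2) (4,3) (5,0) (5,2)

Answer: 16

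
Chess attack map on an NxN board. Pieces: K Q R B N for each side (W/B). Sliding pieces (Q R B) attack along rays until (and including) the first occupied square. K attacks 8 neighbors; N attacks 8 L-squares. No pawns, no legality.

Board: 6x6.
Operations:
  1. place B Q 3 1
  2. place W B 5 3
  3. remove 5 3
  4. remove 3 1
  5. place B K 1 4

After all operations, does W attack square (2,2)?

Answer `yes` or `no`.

Answer: no

Derivation:
Op 1: place BQ@(3,1)
Op 2: place WB@(5,3)
Op 3: remove (5,3)
Op 4: remove (3,1)
Op 5: place BK@(1,4)
Per-piece attacks for W:
W attacks (2,2): no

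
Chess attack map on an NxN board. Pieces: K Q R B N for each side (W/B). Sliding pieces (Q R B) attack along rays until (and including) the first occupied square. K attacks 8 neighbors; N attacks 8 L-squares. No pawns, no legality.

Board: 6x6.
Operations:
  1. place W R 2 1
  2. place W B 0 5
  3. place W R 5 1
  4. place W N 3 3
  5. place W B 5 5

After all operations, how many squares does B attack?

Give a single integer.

Answer: 0

Derivation:
Op 1: place WR@(2,1)
Op 2: place WB@(0,5)
Op 3: place WR@(5,1)
Op 4: place WN@(3,3)
Op 5: place WB@(5,5)
Per-piece attacks for B:
Union (0 distinct): (none)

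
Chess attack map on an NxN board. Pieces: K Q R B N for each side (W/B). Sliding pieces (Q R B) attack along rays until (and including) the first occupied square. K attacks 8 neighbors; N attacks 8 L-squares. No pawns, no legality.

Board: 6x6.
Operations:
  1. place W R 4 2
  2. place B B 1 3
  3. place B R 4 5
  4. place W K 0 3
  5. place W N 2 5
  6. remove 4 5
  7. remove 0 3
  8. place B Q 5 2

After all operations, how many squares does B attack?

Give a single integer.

Answer: 18

Derivation:
Op 1: place WR@(4,2)
Op 2: place BB@(1,3)
Op 3: place BR@(4,5)
Op 4: place WK@(0,3)
Op 5: place WN@(2,5)
Op 6: remove (4,5)
Op 7: remove (0,3)
Op 8: place BQ@(5,2)
Per-piece attacks for B:
  BB@(1,3): attacks (2,4) (3,5) (2,2) (3,1) (4,0) (0,4) (0,2)
  BQ@(5,2): attacks (5,3) (5,4) (5,5) (5,1) (5,0) (4,2) (4,3) (3,4) (2,5) (4,1) (3,0) [ray(-1,0) blocked at (4,2); ray(-1,1) blocked at (2,5)]
Union (18 distinct): (0,2) (0,4) (2,2) (2,4) (2,5) (3,0) (3,1) (3,4) (3,5) (4,0) (4,1) (4,2) (4,3) (5,0) (5,1) (5,3) (5,4) (5,5)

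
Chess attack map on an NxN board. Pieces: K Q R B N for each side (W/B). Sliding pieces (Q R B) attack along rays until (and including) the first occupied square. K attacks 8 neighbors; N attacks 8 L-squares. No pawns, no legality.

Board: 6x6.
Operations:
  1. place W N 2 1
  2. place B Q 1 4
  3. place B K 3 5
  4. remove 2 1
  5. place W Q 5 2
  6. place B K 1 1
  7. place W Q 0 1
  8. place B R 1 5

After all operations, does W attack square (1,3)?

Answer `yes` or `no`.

Op 1: place WN@(2,1)
Op 2: place BQ@(1,4)
Op 3: place BK@(3,5)
Op 4: remove (2,1)
Op 5: place WQ@(5,2)
Op 6: place BK@(1,1)
Op 7: place WQ@(0,1)
Op 8: place BR@(1,5)
Per-piece attacks for W:
  WQ@(0,1): attacks (0,2) (0,3) (0,4) (0,5) (0,0) (1,1) (1,2) (2,3) (3,4) (4,5) (1,0) [ray(1,0) blocked at (1,1)]
  WQ@(5,2): attacks (5,3) (5,4) (5,5) (5,1) (5,0) (4,2) (3,2) (2,2) (1,2) (0,2) (4,3) (3,4) (2,5) (4,1) (3,0)
W attacks (1,3): no

Answer: no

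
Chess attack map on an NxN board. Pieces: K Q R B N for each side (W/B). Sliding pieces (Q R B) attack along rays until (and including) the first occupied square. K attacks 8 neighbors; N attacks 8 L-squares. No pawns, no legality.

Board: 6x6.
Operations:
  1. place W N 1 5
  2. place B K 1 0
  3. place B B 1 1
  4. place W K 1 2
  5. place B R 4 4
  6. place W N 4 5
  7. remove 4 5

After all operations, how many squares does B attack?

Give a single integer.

Op 1: place WN@(1,5)
Op 2: place BK@(1,0)
Op 3: place BB@(1,1)
Op 4: place WK@(1,2)
Op 5: place BR@(4,4)
Op 6: place WN@(4,5)
Op 7: remove (4,5)
Per-piece attacks for B:
  BK@(1,0): attacks (1,1) (2,0) (0,0) (2,1) (0,1)
  BB@(1,1): attacks (2,2) (3,3) (4,4) (2,0) (0,2) (0,0) [ray(1,1) blocked at (4,4)]
  BR@(4,4): attacks (4,5) (4,3) (4,2) (4,1) (4,0) (5,4) (3,4) (2,4) (1,4) (0,4)
Union (19 distinct): (0,0) (0,1) (0,2) (0,4) (1,1) (1,4) (2,0) (2,1) (2,2) (2,4) (3,3) (3,4) (4,0) (4,1) (4,2) (4,3) (4,4) (4,5) (5,4)

Answer: 19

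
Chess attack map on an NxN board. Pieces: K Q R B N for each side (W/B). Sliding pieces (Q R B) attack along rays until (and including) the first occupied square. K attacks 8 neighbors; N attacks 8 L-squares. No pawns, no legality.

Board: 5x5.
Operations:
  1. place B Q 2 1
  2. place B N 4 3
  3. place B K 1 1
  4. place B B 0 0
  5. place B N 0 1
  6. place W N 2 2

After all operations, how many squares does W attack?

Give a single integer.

Op 1: place BQ@(2,1)
Op 2: place BN@(4,3)
Op 3: place BK@(1,1)
Op 4: place BB@(0,0)
Op 5: place BN@(0,1)
Op 6: place WN@(2,2)
Per-piece attacks for W:
  WN@(2,2): attacks (3,4) (4,3) (1,4) (0,3) (3,0) (4,1) (1,0) (0,1)
Union (8 distinct): (0,1) (0,3) (1,0) (1,4) (3,0) (3,4) (4,1) (4,3)

Answer: 8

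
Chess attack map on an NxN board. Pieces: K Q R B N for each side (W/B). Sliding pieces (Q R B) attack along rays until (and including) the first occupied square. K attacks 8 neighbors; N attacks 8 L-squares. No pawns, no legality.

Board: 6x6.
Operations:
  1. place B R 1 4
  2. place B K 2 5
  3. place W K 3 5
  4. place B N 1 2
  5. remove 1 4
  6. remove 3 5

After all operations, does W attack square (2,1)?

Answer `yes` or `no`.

Op 1: place BR@(1,4)
Op 2: place BK@(2,5)
Op 3: place WK@(3,5)
Op 4: place BN@(1,2)
Op 5: remove (1,4)
Op 6: remove (3,5)
Per-piece attacks for W:
W attacks (2,1): no

Answer: no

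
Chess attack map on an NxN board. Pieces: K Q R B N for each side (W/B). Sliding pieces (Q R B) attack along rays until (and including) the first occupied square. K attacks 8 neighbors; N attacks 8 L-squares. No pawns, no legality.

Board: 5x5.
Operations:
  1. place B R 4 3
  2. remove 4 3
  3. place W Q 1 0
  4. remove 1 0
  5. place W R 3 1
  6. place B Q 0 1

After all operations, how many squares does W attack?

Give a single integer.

Answer: 8

Derivation:
Op 1: place BR@(4,3)
Op 2: remove (4,3)
Op 3: place WQ@(1,0)
Op 4: remove (1,0)
Op 5: place WR@(3,1)
Op 6: place BQ@(0,1)
Per-piece attacks for W:
  WR@(3,1): attacks (3,2) (3,3) (3,4) (3,0) (4,1) (2,1) (1,1) (0,1) [ray(-1,0) blocked at (0,1)]
Union (8 distinct): (0,1) (1,1) (2,1) (3,0) (3,2) (3,3) (3,4) (4,1)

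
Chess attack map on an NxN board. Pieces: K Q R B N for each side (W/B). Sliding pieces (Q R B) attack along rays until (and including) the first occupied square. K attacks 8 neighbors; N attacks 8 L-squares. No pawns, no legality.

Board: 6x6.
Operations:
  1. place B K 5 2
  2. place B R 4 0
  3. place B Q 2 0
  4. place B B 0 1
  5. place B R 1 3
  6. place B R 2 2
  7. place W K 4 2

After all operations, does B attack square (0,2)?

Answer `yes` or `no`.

Answer: yes

Derivation:
Op 1: place BK@(5,2)
Op 2: place BR@(4,0)
Op 3: place BQ@(2,0)
Op 4: place BB@(0,1)
Op 5: place BR@(1,3)
Op 6: place BR@(2,2)
Op 7: place WK@(4,2)
Per-piece attacks for B:
  BB@(0,1): attacks (1,2) (2,3) (3,4) (4,5) (1,0)
  BR@(1,3): attacks (1,4) (1,5) (1,2) (1,1) (1,0) (2,3) (3,3) (4,3) (5,3) (0,3)
  BQ@(2,0): attacks (2,1) (2,2) (3,0) (4,0) (1,0) (0,0) (3,1) (4,2) (1,1) (0,2) [ray(0,1) blocked at (2,2); ray(1,0) blocked at (4,0); ray(1,1) blocked at (4,2)]
  BR@(2,2): attacks (2,3) (2,4) (2,5) (2,1) (2,0) (3,2) (4,2) (1,2) (0,2) [ray(0,-1) blocked at (2,0); ray(1,0) blocked at (4,2)]
  BR@(4,0): attacks (4,1) (4,2) (5,0) (3,0) (2,0) [ray(0,1) blocked at (4,2); ray(-1,0) blocked at (2,0)]
  BK@(5,2): attacks (5,3) (5,1) (4,2) (4,3) (4,1)
B attacks (0,2): yes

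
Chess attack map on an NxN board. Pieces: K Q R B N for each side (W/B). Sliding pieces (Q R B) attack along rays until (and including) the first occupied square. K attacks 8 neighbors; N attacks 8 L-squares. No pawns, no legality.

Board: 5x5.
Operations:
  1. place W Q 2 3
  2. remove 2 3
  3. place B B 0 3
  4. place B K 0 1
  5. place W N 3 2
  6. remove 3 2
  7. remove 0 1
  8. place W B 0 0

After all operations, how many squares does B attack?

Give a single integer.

Answer: 4

Derivation:
Op 1: place WQ@(2,3)
Op 2: remove (2,3)
Op 3: place BB@(0,3)
Op 4: place BK@(0,1)
Op 5: place WN@(3,2)
Op 6: remove (3,2)
Op 7: remove (0,1)
Op 8: place WB@(0,0)
Per-piece attacks for B:
  BB@(0,3): attacks (1,4) (1,2) (2,1) (3,0)
Union (4 distinct): (1,2) (1,4) (2,1) (3,0)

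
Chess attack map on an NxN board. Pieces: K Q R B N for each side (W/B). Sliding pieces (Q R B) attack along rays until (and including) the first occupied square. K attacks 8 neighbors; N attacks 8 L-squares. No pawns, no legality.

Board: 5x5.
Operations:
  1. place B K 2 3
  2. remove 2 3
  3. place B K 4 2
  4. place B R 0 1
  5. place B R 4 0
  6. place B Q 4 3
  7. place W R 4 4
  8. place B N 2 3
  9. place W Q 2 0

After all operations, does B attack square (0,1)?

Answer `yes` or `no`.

Answer: no

Derivation:
Op 1: place BK@(2,3)
Op 2: remove (2,3)
Op 3: place BK@(4,2)
Op 4: place BR@(0,1)
Op 5: place BR@(4,0)
Op 6: place BQ@(4,3)
Op 7: place WR@(4,4)
Op 8: place BN@(2,3)
Op 9: place WQ@(2,0)
Per-piece attacks for B:
  BR@(0,1): attacks (0,2) (0,3) (0,4) (0,0) (1,1) (2,1) (3,1) (4,1)
  BN@(2,3): attacks (4,4) (0,4) (3,1) (4,2) (1,1) (0,2)
  BR@(4,0): attacks (4,1) (4,2) (3,0) (2,0) [ray(0,1) blocked at (4,2); ray(-1,0) blocked at (2,0)]
  BK@(4,2): attacks (4,3) (4,1) (3,2) (3,3) (3,1)
  BQ@(4,3): attacks (4,4) (4,2) (3,3) (2,3) (3,4) (3,2) (2,1) (1,0) [ray(0,1) blocked at (4,4); ray(0,-1) blocked at (4,2); ray(-1,0) blocked at (2,3)]
B attacks (0,1): no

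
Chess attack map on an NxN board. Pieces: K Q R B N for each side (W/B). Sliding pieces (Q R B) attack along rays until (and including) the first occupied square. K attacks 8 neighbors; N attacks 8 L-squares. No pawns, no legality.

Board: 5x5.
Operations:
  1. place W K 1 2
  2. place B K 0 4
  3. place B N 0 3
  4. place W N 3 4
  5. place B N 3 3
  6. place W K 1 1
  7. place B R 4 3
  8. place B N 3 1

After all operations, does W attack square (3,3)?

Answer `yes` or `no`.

Answer: no

Derivation:
Op 1: place WK@(1,2)
Op 2: place BK@(0,4)
Op 3: place BN@(0,3)
Op 4: place WN@(3,4)
Op 5: place BN@(3,3)
Op 6: place WK@(1,1)
Op 7: place BR@(4,3)
Op 8: place BN@(3,1)
Per-piece attacks for W:
  WK@(1,1): attacks (1,2) (1,0) (2,1) (0,1) (2,2) (2,0) (0,2) (0,0)
  WK@(1,2): attacks (1,3) (1,1) (2,2) (0,2) (2,3) (2,1) (0,3) (0,1)
  WN@(3,4): attacks (4,2) (2,2) (1,3)
W attacks (3,3): no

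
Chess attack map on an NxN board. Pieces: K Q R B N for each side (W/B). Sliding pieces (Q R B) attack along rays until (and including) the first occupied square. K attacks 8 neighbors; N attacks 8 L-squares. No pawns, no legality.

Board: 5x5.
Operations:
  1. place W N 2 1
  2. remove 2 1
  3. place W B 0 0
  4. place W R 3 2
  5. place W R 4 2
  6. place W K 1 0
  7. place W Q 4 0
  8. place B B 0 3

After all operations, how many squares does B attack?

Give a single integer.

Answer: 4

Derivation:
Op 1: place WN@(2,1)
Op 2: remove (2,1)
Op 3: place WB@(0,0)
Op 4: place WR@(3,2)
Op 5: place WR@(4,2)
Op 6: place WK@(1,0)
Op 7: place WQ@(4,0)
Op 8: place BB@(0,3)
Per-piece attacks for B:
  BB@(0,3): attacks (1,4) (1,2) (2,1) (3,0)
Union (4 distinct): (1,2) (1,4) (2,1) (3,0)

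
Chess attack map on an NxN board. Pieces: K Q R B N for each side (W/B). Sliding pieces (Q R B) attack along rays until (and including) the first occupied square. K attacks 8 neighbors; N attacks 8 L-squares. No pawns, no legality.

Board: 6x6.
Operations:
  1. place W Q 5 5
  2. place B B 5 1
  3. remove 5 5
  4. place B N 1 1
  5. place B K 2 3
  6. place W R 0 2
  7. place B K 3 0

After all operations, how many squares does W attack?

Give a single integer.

Answer: 10

Derivation:
Op 1: place WQ@(5,5)
Op 2: place BB@(5,1)
Op 3: remove (5,5)
Op 4: place BN@(1,1)
Op 5: place BK@(2,3)
Op 6: place WR@(0,2)
Op 7: place BK@(3,0)
Per-piece attacks for W:
  WR@(0,2): attacks (0,3) (0,4) (0,5) (0,1) (0,0) (1,2) (2,2) (3,2) (4,2) (5,2)
Union (10 distinct): (0,0) (0,1) (0,3) (0,4) (0,5) (1,2) (2,2) (3,2) (4,2) (5,2)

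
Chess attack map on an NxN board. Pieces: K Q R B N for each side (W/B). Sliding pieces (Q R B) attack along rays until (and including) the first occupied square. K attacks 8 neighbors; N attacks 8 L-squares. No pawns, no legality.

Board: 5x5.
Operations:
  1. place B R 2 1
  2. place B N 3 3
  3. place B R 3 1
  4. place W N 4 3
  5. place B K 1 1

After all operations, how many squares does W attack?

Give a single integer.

Answer: 3

Derivation:
Op 1: place BR@(2,1)
Op 2: place BN@(3,3)
Op 3: place BR@(3,1)
Op 4: place WN@(4,3)
Op 5: place BK@(1,1)
Per-piece attacks for W:
  WN@(4,3): attacks (2,4) (3,1) (2,2)
Union (3 distinct): (2,2) (2,4) (3,1)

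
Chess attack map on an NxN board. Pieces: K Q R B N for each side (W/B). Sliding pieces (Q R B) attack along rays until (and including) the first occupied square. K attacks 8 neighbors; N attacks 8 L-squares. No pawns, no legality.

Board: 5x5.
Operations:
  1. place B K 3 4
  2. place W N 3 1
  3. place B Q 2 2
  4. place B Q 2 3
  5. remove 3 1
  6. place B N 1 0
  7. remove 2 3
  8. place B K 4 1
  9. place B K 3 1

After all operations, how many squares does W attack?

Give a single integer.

Op 1: place BK@(3,4)
Op 2: place WN@(3,1)
Op 3: place BQ@(2,2)
Op 4: place BQ@(2,3)
Op 5: remove (3,1)
Op 6: place BN@(1,0)
Op 7: remove (2,3)
Op 8: place BK@(4,1)
Op 9: place BK@(3,1)
Per-piece attacks for W:
Union (0 distinct): (none)

Answer: 0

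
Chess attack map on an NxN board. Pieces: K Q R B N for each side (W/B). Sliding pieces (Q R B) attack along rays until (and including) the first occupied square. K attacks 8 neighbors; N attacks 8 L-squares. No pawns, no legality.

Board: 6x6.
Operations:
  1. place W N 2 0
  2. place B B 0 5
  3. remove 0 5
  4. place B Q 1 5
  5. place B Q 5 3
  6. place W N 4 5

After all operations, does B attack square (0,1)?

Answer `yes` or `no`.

Op 1: place WN@(2,0)
Op 2: place BB@(0,5)
Op 3: remove (0,5)
Op 4: place BQ@(1,5)
Op 5: place BQ@(5,3)
Op 6: place WN@(4,5)
Per-piece attacks for B:
  BQ@(1,5): attacks (1,4) (1,3) (1,2) (1,1) (1,0) (2,5) (3,5) (4,5) (0,5) (2,4) (3,3) (4,2) (5,1) (0,4) [ray(1,0) blocked at (4,5)]
  BQ@(5,3): attacks (5,4) (5,5) (5,2) (5,1) (5,0) (4,3) (3,3) (2,3) (1,3) (0,3) (4,4) (3,5) (4,2) (3,1) (2,0) [ray(-1,-1) blocked at (2,0)]
B attacks (0,1): no

Answer: no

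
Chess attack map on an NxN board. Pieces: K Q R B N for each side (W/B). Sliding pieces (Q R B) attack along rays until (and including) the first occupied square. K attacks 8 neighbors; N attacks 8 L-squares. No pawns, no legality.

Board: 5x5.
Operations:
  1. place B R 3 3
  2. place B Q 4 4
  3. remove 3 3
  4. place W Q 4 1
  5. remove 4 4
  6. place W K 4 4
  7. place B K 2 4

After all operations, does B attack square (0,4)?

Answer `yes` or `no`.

Op 1: place BR@(3,3)
Op 2: place BQ@(4,4)
Op 3: remove (3,3)
Op 4: place WQ@(4,1)
Op 5: remove (4,4)
Op 6: place WK@(4,4)
Op 7: place BK@(2,4)
Per-piece attacks for B:
  BK@(2,4): attacks (2,3) (3,4) (1,4) (3,3) (1,3)
B attacks (0,4): no

Answer: no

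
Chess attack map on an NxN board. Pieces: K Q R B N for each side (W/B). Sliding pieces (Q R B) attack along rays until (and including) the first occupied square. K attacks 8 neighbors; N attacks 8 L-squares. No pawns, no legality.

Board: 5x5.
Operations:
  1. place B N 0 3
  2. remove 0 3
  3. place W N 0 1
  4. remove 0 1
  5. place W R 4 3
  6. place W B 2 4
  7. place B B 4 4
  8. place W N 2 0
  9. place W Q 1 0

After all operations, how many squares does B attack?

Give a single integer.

Answer: 4

Derivation:
Op 1: place BN@(0,3)
Op 2: remove (0,3)
Op 3: place WN@(0,1)
Op 4: remove (0,1)
Op 5: place WR@(4,3)
Op 6: place WB@(2,4)
Op 7: place BB@(4,4)
Op 8: place WN@(2,0)
Op 9: place WQ@(1,0)
Per-piece attacks for B:
  BB@(4,4): attacks (3,3) (2,2) (1,1) (0,0)
Union (4 distinct): (0,0) (1,1) (2,2) (3,3)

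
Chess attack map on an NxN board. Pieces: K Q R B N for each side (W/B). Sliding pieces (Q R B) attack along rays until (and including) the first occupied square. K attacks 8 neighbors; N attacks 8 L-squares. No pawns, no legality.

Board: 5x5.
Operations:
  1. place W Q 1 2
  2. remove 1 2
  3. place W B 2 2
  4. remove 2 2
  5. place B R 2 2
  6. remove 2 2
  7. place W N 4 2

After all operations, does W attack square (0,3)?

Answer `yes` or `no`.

Op 1: place WQ@(1,2)
Op 2: remove (1,2)
Op 3: place WB@(2,2)
Op 4: remove (2,2)
Op 5: place BR@(2,2)
Op 6: remove (2,2)
Op 7: place WN@(4,2)
Per-piece attacks for W:
  WN@(4,2): attacks (3,4) (2,3) (3,0) (2,1)
W attacks (0,3): no

Answer: no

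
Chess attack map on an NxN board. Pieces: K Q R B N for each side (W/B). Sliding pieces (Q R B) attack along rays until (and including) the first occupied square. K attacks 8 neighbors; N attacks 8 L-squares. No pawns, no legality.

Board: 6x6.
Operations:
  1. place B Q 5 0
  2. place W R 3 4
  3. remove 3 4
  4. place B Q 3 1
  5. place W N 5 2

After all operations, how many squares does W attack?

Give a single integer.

Answer: 4

Derivation:
Op 1: place BQ@(5,0)
Op 2: place WR@(3,4)
Op 3: remove (3,4)
Op 4: place BQ@(3,1)
Op 5: place WN@(5,2)
Per-piece attacks for W:
  WN@(5,2): attacks (4,4) (3,3) (4,0) (3,1)
Union (4 distinct): (3,1) (3,3) (4,0) (4,4)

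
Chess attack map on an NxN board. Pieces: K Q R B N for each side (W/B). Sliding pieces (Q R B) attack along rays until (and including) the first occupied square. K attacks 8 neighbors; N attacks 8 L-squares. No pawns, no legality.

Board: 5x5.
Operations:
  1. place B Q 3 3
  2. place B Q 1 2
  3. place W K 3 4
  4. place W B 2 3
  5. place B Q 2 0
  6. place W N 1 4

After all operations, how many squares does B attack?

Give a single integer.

Answer: 20

Derivation:
Op 1: place BQ@(3,3)
Op 2: place BQ@(1,2)
Op 3: place WK@(3,4)
Op 4: place WB@(2,3)
Op 5: place BQ@(2,0)
Op 6: place WN@(1,4)
Per-piece attacks for B:
  BQ@(1,2): attacks (1,3) (1,4) (1,1) (1,0) (2,2) (3,2) (4,2) (0,2) (2,3) (2,1) (3,0) (0,3) (0,1) [ray(0,1) blocked at (1,4); ray(1,1) blocked at (2,3)]
  BQ@(2,0): attacks (2,1) (2,2) (2,3) (3,0) (4,0) (1,0) (0,0) (3,1) (4,2) (1,1) (0,2) [ray(0,1) blocked at (2,3)]
  BQ@(3,3): attacks (3,4) (3,2) (3,1) (3,0) (4,3) (2,3) (4,4) (4,2) (2,4) (2,2) (1,1) (0,0) [ray(0,1) blocked at (3,4); ray(-1,0) blocked at (2,3)]
Union (20 distinct): (0,0) (0,1) (0,2) (0,3) (1,0) (1,1) (1,3) (1,4) (2,1) (2,2) (2,3) (2,4) (3,0) (3,1) (3,2) (3,4) (4,0) (4,2) (4,3) (4,4)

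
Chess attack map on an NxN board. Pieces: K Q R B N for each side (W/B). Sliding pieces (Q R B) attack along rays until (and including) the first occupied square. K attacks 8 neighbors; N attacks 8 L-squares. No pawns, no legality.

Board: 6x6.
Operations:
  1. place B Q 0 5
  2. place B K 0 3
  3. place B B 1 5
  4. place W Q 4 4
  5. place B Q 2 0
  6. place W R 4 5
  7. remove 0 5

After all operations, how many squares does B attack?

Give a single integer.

Answer: 21

Derivation:
Op 1: place BQ@(0,5)
Op 2: place BK@(0,3)
Op 3: place BB@(1,5)
Op 4: place WQ@(4,4)
Op 5: place BQ@(2,0)
Op 6: place WR@(4,5)
Op 7: remove (0,5)
Per-piece attacks for B:
  BK@(0,3): attacks (0,4) (0,2) (1,3) (1,4) (1,2)
  BB@(1,5): attacks (2,4) (3,3) (4,2) (5,1) (0,4)
  BQ@(2,0): attacks (2,1) (2,2) (2,3) (2,4) (2,5) (3,0) (4,0) (5,0) (1,0) (0,0) (3,1) (4,2) (5,3) (1,1) (0,2)
Union (21 distinct): (0,0) (0,2) (0,4) (1,0) (1,1) (1,2) (1,3) (1,4) (2,1) (2,2) (2,3) (2,4) (2,5) (3,0) (3,1) (3,3) (4,0) (4,2) (5,0) (5,1) (5,3)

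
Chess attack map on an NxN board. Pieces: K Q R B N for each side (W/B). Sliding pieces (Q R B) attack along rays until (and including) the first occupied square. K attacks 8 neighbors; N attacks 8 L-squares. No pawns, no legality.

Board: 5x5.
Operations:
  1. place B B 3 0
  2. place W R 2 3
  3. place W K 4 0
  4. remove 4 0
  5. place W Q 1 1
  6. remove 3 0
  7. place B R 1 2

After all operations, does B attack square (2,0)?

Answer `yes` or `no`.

Answer: no

Derivation:
Op 1: place BB@(3,0)
Op 2: place WR@(2,3)
Op 3: place WK@(4,0)
Op 4: remove (4,0)
Op 5: place WQ@(1,1)
Op 6: remove (3,0)
Op 7: place BR@(1,2)
Per-piece attacks for B:
  BR@(1,2): attacks (1,3) (1,4) (1,1) (2,2) (3,2) (4,2) (0,2) [ray(0,-1) blocked at (1,1)]
B attacks (2,0): no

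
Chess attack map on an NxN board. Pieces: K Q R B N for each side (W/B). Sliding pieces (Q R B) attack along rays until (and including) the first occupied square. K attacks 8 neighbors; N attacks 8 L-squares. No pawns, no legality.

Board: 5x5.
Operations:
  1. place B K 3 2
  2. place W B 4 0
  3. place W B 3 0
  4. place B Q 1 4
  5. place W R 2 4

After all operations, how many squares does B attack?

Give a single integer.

Answer: 16

Derivation:
Op 1: place BK@(3,2)
Op 2: place WB@(4,0)
Op 3: place WB@(3,0)
Op 4: place BQ@(1,4)
Op 5: place WR@(2,4)
Per-piece attacks for B:
  BQ@(1,4): attacks (1,3) (1,2) (1,1) (1,0) (2,4) (0,4) (2,3) (3,2) (0,3) [ray(1,0) blocked at (2,4); ray(1,-1) blocked at (3,2)]
  BK@(3,2): attacks (3,3) (3,1) (4,2) (2,2) (4,3) (4,1) (2,3) (2,1)
Union (16 distinct): (0,3) (0,4) (1,0) (1,1) (1,2) (1,3) (2,1) (2,2) (2,3) (2,4) (3,1) (3,2) (3,3) (4,1) (4,2) (4,3)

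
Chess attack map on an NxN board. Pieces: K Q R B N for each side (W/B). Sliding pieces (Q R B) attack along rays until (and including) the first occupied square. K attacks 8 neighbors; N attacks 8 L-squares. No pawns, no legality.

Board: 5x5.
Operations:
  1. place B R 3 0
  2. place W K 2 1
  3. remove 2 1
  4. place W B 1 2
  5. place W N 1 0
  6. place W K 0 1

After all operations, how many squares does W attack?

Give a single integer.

Op 1: place BR@(3,0)
Op 2: place WK@(2,1)
Op 3: remove (2,1)
Op 4: place WB@(1,2)
Op 5: place WN@(1,0)
Op 6: place WK@(0,1)
Per-piece attacks for W:
  WK@(0,1): attacks (0,2) (0,0) (1,1) (1,2) (1,0)
  WN@(1,0): attacks (2,2) (3,1) (0,2)
  WB@(1,2): attacks (2,3) (3,4) (2,1) (3,0) (0,3) (0,1) [ray(1,-1) blocked at (3,0); ray(-1,-1) blocked at (0,1)]
Union (13 distinct): (0,0) (0,1) (0,2) (0,3) (1,0) (1,1) (1,2) (2,1) (2,2) (2,3) (3,0) (3,1) (3,4)

Answer: 13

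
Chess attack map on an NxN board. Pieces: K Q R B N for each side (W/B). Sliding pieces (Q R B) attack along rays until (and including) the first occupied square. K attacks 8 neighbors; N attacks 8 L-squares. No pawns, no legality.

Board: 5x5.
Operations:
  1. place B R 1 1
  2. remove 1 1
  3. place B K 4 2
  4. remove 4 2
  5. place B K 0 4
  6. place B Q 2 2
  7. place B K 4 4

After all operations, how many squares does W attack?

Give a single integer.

Answer: 0

Derivation:
Op 1: place BR@(1,1)
Op 2: remove (1,1)
Op 3: place BK@(4,2)
Op 4: remove (4,2)
Op 5: place BK@(0,4)
Op 6: place BQ@(2,2)
Op 7: place BK@(4,4)
Per-piece attacks for W:
Union (0 distinct): (none)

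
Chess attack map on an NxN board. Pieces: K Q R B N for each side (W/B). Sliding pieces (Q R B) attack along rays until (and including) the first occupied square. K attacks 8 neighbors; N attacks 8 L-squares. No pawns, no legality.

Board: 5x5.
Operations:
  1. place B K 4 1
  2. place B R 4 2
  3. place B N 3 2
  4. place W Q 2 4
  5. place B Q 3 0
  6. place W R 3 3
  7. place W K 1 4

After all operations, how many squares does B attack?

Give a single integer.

Op 1: place BK@(4,1)
Op 2: place BR@(4,2)
Op 3: place BN@(3,2)
Op 4: place WQ@(2,4)
Op 5: place BQ@(3,0)
Op 6: place WR@(3,3)
Op 7: place WK@(1,4)
Per-piece attacks for B:
  BQ@(3,0): attacks (3,1) (3,2) (4,0) (2,0) (1,0) (0,0) (4,1) (2,1) (1,2) (0,3) [ray(0,1) blocked at (3,2); ray(1,1) blocked at (4,1)]
  BN@(3,2): attacks (4,4) (2,4) (1,3) (4,0) (2,0) (1,1)
  BK@(4,1): attacks (4,2) (4,0) (3,1) (3,2) (3,0)
  BR@(4,2): attacks (4,3) (4,4) (4,1) (3,2) [ray(0,-1) blocked at (4,1); ray(-1,0) blocked at (3,2)]
Union (17 distinct): (0,0) (0,3) (1,0) (1,1) (1,2) (1,3) (2,0) (2,1) (2,4) (3,0) (3,1) (3,2) (4,0) (4,1) (4,2) (4,3) (4,4)

Answer: 17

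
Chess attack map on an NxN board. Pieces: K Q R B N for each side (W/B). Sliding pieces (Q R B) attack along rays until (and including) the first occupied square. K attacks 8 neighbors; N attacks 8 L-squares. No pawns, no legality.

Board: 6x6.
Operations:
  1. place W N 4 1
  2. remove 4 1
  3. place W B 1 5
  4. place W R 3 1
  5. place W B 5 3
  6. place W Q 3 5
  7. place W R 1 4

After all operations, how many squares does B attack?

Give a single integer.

Op 1: place WN@(4,1)
Op 2: remove (4,1)
Op 3: place WB@(1,5)
Op 4: place WR@(3,1)
Op 5: place WB@(5,3)
Op 6: place WQ@(3,5)
Op 7: place WR@(1,4)
Per-piece attacks for B:
Union (0 distinct): (none)

Answer: 0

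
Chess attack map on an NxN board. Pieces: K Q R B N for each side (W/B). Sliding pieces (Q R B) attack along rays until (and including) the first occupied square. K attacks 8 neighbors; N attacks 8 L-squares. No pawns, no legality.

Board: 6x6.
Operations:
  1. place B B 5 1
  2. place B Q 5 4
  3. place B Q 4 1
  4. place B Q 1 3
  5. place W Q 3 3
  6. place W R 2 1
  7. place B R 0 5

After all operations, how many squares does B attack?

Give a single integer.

Op 1: place BB@(5,1)
Op 2: place BQ@(5,4)
Op 3: place BQ@(4,1)
Op 4: place BQ@(1,3)
Op 5: place WQ@(3,3)
Op 6: place WR@(2,1)
Op 7: place BR@(0,5)
Per-piece attacks for B:
  BR@(0,5): attacks (0,4) (0,3) (0,2) (0,1) (0,0) (1,5) (2,5) (3,5) (4,5) (5,5)
  BQ@(1,3): attacks (1,4) (1,5) (1,2) (1,1) (1,0) (2,3) (3,3) (0,3) (2,4) (3,5) (2,2) (3,1) (4,0) (0,4) (0,2) [ray(1,0) blocked at (3,3)]
  BQ@(4,1): attacks (4,2) (4,3) (4,4) (4,5) (4,0) (5,1) (3,1) (2,1) (5,2) (5,0) (3,2) (2,3) (1,4) (0,5) (3,0) [ray(1,0) blocked at (5,1); ray(-1,0) blocked at (2,1); ray(-1,1) blocked at (0,5)]
  BB@(5,1): attacks (4,2) (3,3) (4,0) [ray(-1,1) blocked at (3,3)]
  BQ@(5,4): attacks (5,5) (5,3) (5,2) (5,1) (4,4) (3,4) (2,4) (1,4) (0,4) (4,5) (4,3) (3,2) (2,1) [ray(0,-1) blocked at (5,1); ray(-1,-1) blocked at (2,1)]
Union (32 distinct): (0,0) (0,1) (0,2) (0,3) (0,4) (0,5) (1,0) (1,1) (1,2) (1,4) (1,5) (2,1) (2,2) (2,3) (2,4) (2,5) (3,0) (3,1) (3,2) (3,3) (3,4) (3,5) (4,0) (4,2) (4,3) (4,4) (4,5) (5,0) (5,1) (5,2) (5,3) (5,5)

Answer: 32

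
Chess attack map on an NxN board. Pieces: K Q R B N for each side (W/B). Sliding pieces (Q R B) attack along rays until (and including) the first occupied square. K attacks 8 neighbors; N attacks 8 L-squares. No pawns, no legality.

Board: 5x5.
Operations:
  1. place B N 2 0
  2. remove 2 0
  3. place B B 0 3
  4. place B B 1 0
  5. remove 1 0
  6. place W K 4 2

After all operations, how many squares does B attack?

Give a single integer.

Answer: 4

Derivation:
Op 1: place BN@(2,0)
Op 2: remove (2,0)
Op 3: place BB@(0,3)
Op 4: place BB@(1,0)
Op 5: remove (1,0)
Op 6: place WK@(4,2)
Per-piece attacks for B:
  BB@(0,3): attacks (1,4) (1,2) (2,1) (3,0)
Union (4 distinct): (1,2) (1,4) (2,1) (3,0)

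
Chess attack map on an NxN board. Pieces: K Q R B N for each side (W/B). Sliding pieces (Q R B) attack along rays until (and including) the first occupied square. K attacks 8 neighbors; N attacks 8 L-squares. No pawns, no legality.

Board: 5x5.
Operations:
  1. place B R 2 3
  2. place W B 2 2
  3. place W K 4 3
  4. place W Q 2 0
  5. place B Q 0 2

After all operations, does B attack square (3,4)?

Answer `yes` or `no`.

Answer: no

Derivation:
Op 1: place BR@(2,3)
Op 2: place WB@(2,2)
Op 3: place WK@(4,3)
Op 4: place WQ@(2,0)
Op 5: place BQ@(0,2)
Per-piece attacks for B:
  BQ@(0,2): attacks (0,3) (0,4) (0,1) (0,0) (1,2) (2,2) (1,3) (2,4) (1,1) (2,0) [ray(1,0) blocked at (2,2); ray(1,-1) blocked at (2,0)]
  BR@(2,3): attacks (2,4) (2,2) (3,3) (4,3) (1,3) (0,3) [ray(0,-1) blocked at (2,2); ray(1,0) blocked at (4,3)]
B attacks (3,4): no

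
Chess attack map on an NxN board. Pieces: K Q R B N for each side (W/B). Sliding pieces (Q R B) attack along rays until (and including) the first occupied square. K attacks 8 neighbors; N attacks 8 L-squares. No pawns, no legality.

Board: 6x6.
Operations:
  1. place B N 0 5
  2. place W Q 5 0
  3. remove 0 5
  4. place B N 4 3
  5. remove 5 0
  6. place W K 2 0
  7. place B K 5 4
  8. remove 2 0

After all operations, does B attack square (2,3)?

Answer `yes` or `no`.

Answer: no

Derivation:
Op 1: place BN@(0,5)
Op 2: place WQ@(5,0)
Op 3: remove (0,5)
Op 4: place BN@(4,3)
Op 5: remove (5,0)
Op 6: place WK@(2,0)
Op 7: place BK@(5,4)
Op 8: remove (2,0)
Per-piece attacks for B:
  BN@(4,3): attacks (5,5) (3,5) (2,4) (5,1) (3,1) (2,2)
  BK@(5,4): attacks (5,5) (5,3) (4,4) (4,5) (4,3)
B attacks (2,3): no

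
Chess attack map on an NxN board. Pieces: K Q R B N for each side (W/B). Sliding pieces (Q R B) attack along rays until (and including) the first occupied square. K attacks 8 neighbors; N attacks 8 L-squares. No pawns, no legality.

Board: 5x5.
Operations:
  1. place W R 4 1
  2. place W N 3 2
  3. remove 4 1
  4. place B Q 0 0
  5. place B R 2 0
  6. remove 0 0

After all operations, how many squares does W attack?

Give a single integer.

Answer: 6

Derivation:
Op 1: place WR@(4,1)
Op 2: place WN@(3,2)
Op 3: remove (4,1)
Op 4: place BQ@(0,0)
Op 5: place BR@(2,0)
Op 6: remove (0,0)
Per-piece attacks for W:
  WN@(3,2): attacks (4,4) (2,4) (1,3) (4,0) (2,0) (1,1)
Union (6 distinct): (1,1) (1,3) (2,0) (2,4) (4,0) (4,4)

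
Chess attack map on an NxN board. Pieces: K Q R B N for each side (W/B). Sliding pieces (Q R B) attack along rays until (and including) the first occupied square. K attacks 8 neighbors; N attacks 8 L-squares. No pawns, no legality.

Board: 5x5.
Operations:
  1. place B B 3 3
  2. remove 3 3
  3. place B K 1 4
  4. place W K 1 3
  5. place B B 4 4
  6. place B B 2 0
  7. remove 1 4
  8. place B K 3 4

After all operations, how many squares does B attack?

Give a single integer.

Op 1: place BB@(3,3)
Op 2: remove (3,3)
Op 3: place BK@(1,4)
Op 4: place WK@(1,3)
Op 5: place BB@(4,4)
Op 6: place BB@(2,0)
Op 7: remove (1,4)
Op 8: place BK@(3,4)
Per-piece attacks for B:
  BB@(2,0): attacks (3,1) (4,2) (1,1) (0,2)
  BK@(3,4): attacks (3,3) (4,4) (2,4) (4,3) (2,3)
  BB@(4,4): attacks (3,3) (2,2) (1,1) (0,0)
Union (11 distinct): (0,0) (0,2) (1,1) (2,2) (2,3) (2,4) (3,1) (3,3) (4,2) (4,3) (4,4)

Answer: 11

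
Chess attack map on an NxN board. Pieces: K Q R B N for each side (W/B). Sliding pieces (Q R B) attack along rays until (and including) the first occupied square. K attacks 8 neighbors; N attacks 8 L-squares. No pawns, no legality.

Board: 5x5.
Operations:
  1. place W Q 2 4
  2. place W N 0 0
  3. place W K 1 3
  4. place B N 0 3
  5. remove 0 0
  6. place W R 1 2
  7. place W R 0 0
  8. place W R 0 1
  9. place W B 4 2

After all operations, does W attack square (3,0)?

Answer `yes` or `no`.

Answer: yes

Derivation:
Op 1: place WQ@(2,4)
Op 2: place WN@(0,0)
Op 3: place WK@(1,3)
Op 4: place BN@(0,3)
Op 5: remove (0,0)
Op 6: place WR@(1,2)
Op 7: place WR@(0,0)
Op 8: place WR@(0,1)
Op 9: place WB@(4,2)
Per-piece attacks for W:
  WR@(0,0): attacks (0,1) (1,0) (2,0) (3,0) (4,0) [ray(0,1) blocked at (0,1)]
  WR@(0,1): attacks (0,2) (0,3) (0,0) (1,1) (2,1) (3,1) (4,1) [ray(0,1) blocked at (0,3); ray(0,-1) blocked at (0,0)]
  WR@(1,2): attacks (1,3) (1,1) (1,0) (2,2) (3,2) (4,2) (0,2) [ray(0,1) blocked at (1,3); ray(1,0) blocked at (4,2)]
  WK@(1,3): attacks (1,4) (1,2) (2,3) (0,3) (2,4) (2,2) (0,4) (0,2)
  WQ@(2,4): attacks (2,3) (2,2) (2,1) (2,0) (3,4) (4,4) (1,4) (0,4) (3,3) (4,2) (1,3) [ray(1,-1) blocked at (4,2); ray(-1,-1) blocked at (1,3)]
  WB@(4,2): attacks (3,3) (2,4) (3,1) (2,0) [ray(-1,1) blocked at (2,4)]
W attacks (3,0): yes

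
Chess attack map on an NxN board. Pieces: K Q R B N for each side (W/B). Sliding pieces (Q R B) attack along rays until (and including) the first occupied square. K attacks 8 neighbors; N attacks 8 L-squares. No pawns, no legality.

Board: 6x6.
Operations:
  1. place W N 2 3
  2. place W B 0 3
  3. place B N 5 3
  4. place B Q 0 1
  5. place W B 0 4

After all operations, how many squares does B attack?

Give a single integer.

Answer: 14

Derivation:
Op 1: place WN@(2,3)
Op 2: place WB@(0,3)
Op 3: place BN@(5,3)
Op 4: place BQ@(0,1)
Op 5: place WB@(0,4)
Per-piece attacks for B:
  BQ@(0,1): attacks (0,2) (0,3) (0,0) (1,1) (2,1) (3,1) (4,1) (5,1) (1,2) (2,3) (1,0) [ray(0,1) blocked at (0,3); ray(1,1) blocked at (2,3)]
  BN@(5,3): attacks (4,5) (3,4) (4,1) (3,2)
Union (14 distinct): (0,0) (0,2) (0,3) (1,0) (1,1) (1,2) (2,1) (2,3) (3,1) (3,2) (3,4) (4,1) (4,5) (5,1)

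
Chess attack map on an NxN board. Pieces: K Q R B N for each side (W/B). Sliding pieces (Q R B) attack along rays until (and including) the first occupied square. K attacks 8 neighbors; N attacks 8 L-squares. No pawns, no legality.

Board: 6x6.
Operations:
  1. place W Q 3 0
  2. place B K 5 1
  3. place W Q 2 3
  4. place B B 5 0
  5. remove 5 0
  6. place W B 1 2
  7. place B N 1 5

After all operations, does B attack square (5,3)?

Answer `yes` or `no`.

Answer: no

Derivation:
Op 1: place WQ@(3,0)
Op 2: place BK@(5,1)
Op 3: place WQ@(2,3)
Op 4: place BB@(5,0)
Op 5: remove (5,0)
Op 6: place WB@(1,2)
Op 7: place BN@(1,5)
Per-piece attacks for B:
  BN@(1,5): attacks (2,3) (3,4) (0,3)
  BK@(5,1): attacks (5,2) (5,0) (4,1) (4,2) (4,0)
B attacks (5,3): no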